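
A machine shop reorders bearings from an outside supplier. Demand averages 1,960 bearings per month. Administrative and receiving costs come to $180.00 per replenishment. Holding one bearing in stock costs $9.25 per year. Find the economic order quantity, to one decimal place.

Annual demand D = 1,960 × 12 = 23,520.
EOQ = √(2DS / H) = √(2 × 23,520 × 180 / 9.25).
= √(8,467,200 / 9.25) = √915,372.973 ≈ 956.751.

Q* ≈ 956.8 bearings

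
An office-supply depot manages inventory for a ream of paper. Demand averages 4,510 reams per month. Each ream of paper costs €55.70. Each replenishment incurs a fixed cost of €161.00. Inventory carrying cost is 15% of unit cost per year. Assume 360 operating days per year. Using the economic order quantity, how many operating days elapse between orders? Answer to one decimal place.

T ≈ 9.6 days

Annual demand D = 4,510 × 12 = 54,120.
Holding cost H = 0.15 × €55.70 = €8.3550 per unit per year.
Q* = √(2DS/H) = √(2 × 54,120 × 161 / 8.355) ≈ 1444.22.
Cycle time = Q*/D × 360 = 1444.22 / 54,120 × 360 ≈ 9.607 days.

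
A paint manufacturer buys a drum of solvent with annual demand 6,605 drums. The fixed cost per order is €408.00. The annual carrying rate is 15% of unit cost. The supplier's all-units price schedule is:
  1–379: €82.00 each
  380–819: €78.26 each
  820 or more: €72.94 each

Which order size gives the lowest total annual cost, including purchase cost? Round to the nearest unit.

Q* ≈ 820 drums

Holding cost per unit per year at price C is H = 0.15·C.
Candidates are each tier's EOQ (if it falls in that tier) and each price-break quantity.
Tier 1 (€82.00): EOQ = 662.0 exceeds tier's upper bound 379, so this tier is dominated.
EOQ at €78.26 = 677.6 (feasible in tier 2): TC = 6,605×€78.26 + (6,605/677.6)×408 + (677.6/2)×0.15×€78.26 = €524,861.51.
EOQ at €72.94 = 701.9 < 820, so use break Q=820: TC = 6,605×€72.94 + (6,605/820.0)×408 + (820.0/2)×0.15×€72.94 = €489,540.90.
Lowest total cost is €489,540.90 at Q = 820.0.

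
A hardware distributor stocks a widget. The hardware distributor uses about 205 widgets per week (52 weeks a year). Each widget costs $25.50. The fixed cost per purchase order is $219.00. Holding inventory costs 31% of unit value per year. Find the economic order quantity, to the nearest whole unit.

Q* ≈ 769 widgets

Annual demand D = 205 × 52 = 10,660.
Holding cost H = 0.31 × $25.50 = $7.9050 per unit per year.
EOQ = √(2DS / H) = √(2 × 10,660 × 219 / 7.905).
= √(4,669,080 / 7.905) = √590,648.9564 ≈ 768.537.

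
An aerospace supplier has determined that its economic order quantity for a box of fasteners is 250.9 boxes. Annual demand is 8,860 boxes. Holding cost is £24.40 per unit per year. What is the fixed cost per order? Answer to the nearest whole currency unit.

S ≈ £87

Invert the EOQ relation Q*² = 2DS/H.
From Q* = √(2DS/H): S = Q*²H / (2D) = 250.9² × 24.4 / (2 × 8,860) = 86.6817.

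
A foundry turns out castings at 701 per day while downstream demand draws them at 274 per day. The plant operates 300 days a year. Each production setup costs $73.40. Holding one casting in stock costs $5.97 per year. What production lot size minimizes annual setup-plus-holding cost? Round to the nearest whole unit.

Annual demand D = 274 × 300 = 82,200.
Production build-up factor (1 − d/p) = 1 − 274/701 = 0.6091.
Q* = √(2DS / (H(1 − d/p))) = √(2 × 82,200 × 73.4 / (5.97 × 0.6091)).
= √(12,066,960 / 3.6365) ≈ 1821.616.

Q* ≈ 1,822 castings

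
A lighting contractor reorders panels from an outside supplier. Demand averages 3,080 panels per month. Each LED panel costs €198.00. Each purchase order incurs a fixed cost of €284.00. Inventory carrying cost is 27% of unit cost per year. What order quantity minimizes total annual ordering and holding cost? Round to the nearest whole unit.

Annual demand D = 3,080 × 12 = 36,960.
Holding cost H = 0.27 × €198.00 = €53.4600 per unit per year.
EOQ = √(2DS / H) = √(2 × 36,960 × 284 / 53.46).
= √(20,993,280 / 53.46) = √392,691.358 ≈ 626.651.

Q* ≈ 627 panels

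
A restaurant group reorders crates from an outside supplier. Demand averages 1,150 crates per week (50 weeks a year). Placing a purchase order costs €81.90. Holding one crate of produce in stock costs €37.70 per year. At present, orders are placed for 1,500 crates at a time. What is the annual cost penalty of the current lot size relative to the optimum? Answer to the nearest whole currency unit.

Extra cost ≈ €12,571 per year

Annual demand D = 1,150 × 50 = 57,500.
EOQ = √(2DS/H) = √(2 × 57,500 × 81.9 / 37.7) ≈ 499.83.
Cost at Q* = (D/Q*)S + (Q*/2)H = √(2DSH) ≈ €18,843.50.
Cost at Q = 1,500: (57,500/1,500)×81.9 + (1,500/2)×37.7 = €3,139.50 + €28,275.00 = €31,414.50.
Excess = €31,414.50 − €18,843.50 = €12,571.00.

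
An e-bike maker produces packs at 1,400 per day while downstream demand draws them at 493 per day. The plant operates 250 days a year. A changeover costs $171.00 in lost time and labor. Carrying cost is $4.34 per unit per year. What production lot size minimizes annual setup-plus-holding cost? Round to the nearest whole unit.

Annual demand D = 493 × 250 = 123,250.
Production build-up factor (1 − d/p) = 1 − 493/1,400 = 0.6479.
Q* = √(2DS / (H(1 − d/p))) = √(2 × 123,250 × 171 / (4.34 × 0.6479)).
= √(42,151,500 / 2.8117) ≈ 3871.881.

Q* ≈ 3,872 packs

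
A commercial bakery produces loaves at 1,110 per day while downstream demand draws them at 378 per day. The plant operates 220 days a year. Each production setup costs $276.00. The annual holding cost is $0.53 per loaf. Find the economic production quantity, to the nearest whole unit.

Q* ≈ 11,460 loaves

Annual demand D = 378 × 220 = 83,160.
Production build-up factor (1 − d/p) = 1 − 378/1,110 = 0.6595.
Q* = √(2DS / (H(1 − d/p))) = √(2 × 83,160 × 276 / (0.53 × 0.6595)).
= √(45,904,320 / 0.3495) ≈ 11460.269.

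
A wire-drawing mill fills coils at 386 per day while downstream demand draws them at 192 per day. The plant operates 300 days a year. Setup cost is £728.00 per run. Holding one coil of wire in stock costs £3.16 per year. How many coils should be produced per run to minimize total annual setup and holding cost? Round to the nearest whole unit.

Q* ≈ 7,267 coils

Annual demand D = 192 × 300 = 57,600.
Production build-up factor (1 − d/p) = 1 − 192/386 = 0.5026.
Q* = √(2DS / (H(1 − d/p))) = √(2 × 57,600 × 728 / (3.16 × 0.5026)).
= √(83,865,600 / 1.5882) ≈ 7266.766.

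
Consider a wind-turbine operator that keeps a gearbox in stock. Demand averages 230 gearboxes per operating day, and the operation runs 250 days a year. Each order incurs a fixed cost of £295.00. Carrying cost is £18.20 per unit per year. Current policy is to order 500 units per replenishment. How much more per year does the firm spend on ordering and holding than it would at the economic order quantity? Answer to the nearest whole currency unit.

Annual demand D = 230 × 250 = 57,500.
EOQ = √(2DS/H) = √(2 × 57,500 × 295 / 18.2) ≈ 1365.29.
Cost at Q* = (D/Q*)S + (Q*/2)H = √(2DSH) ≈ £24,848.24.
Cost at Q = 500: (57,500/500)×295 + (500/2)×18.2 = £33,925.00 + £4,550.00 = £38,475.00.
Excess = £38,475.00 − £24,848.24 = £13,626.76.

Extra cost ≈ £13,627 per year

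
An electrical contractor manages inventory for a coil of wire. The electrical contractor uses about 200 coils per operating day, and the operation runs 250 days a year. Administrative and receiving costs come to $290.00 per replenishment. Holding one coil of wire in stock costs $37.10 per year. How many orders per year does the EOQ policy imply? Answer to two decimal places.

N ≈ 56.55 orders per year

Annual demand D = 200 × 250 = 50,000.
Q* = √(2DS/H) = √(2 × 50,000 × 290 / 37.1) ≈ 884.12.
Orders per year = D / Q* = 50,000 / 884.12 ≈ 56.553.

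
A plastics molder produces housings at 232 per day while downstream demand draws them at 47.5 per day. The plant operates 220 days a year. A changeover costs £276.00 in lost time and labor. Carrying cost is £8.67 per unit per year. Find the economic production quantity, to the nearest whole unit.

Annual demand D = 47.5 × 220 = 10,450.
Production build-up factor (1 − d/p) = 1 − 47.5/232 = 0.7953.
Q* = √(2DS / (H(1 − d/p))) = √(2 × 10,450 × 276 / (8.67 × 0.7953)).
= √(5,768,400 / 6.8949) ≈ 914.669.

Q* ≈ 915 housings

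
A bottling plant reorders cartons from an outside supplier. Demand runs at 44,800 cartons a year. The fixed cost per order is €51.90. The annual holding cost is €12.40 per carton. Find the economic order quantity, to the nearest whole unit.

EOQ = √(2DS / H) = √(2 × 44,800 × 51.9 / 12.4).
= √(4,650,240 / 12.4) = √375,019.3548 ≈ 612.388.

Q* ≈ 612 cartons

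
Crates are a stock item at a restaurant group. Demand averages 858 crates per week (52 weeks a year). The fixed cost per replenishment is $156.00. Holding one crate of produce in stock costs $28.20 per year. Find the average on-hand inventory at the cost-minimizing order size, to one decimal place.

Annual demand D = 858 × 52 = 44,616.
Q* = √(2DS/H) = √(2 × 44,616 × 156 / 28.2) ≈ 702.58.
Average inventory = Q*/2 ≈ 702.58 / 2 = 351.292.

Average inventory ≈ 351.3 crates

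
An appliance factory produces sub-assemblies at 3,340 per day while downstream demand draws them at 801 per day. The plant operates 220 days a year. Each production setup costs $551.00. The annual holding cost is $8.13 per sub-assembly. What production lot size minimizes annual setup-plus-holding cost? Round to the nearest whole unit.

Q* ≈ 5,606 sub-assemblies

Annual demand D = 801 × 220 = 176,220.
Production build-up factor (1 − d/p) = 1 − 801/3,340 = 0.7602.
Q* = √(2DS / (H(1 − d/p))) = √(2 × 176,220 × 551 / (8.13 × 0.7602)).
= √(194,194,440 / 6.1803) ≈ 5605.508.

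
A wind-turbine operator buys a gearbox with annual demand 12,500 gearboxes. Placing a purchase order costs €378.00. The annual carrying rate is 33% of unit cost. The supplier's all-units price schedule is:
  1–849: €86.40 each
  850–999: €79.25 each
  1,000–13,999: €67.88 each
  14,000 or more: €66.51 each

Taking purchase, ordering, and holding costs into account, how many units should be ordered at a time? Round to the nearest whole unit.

Q* ≈ 1,000 gearboxes

Holding cost per unit per year at price C is H = 0.33·C.
Candidates are each tier's EOQ (if it falls in that tier) and each price-break quantity.
EOQ at €86.40 = 575.7 (feasible in tier 1): TC = 12,500×€86.40 + (12,500/575.7)×378 + (575.7/2)×0.33×€86.40 = €1,096,414.58.
EOQ at €79.25 = 601.1 < 850, so use break Q=850: TC = 12,500×€79.25 + (12,500/850.0)×378 + (850.0/2)×0.33×€79.25 = €1,007,298.64.
EOQ at €67.88 = 649.5 < 1000, so use break Q=1000: TC = 12,500×€67.88 + (12,500/1000.0)×378 + (1000.0/2)×0.33×€67.88 = €864,425.20.
EOQ at €66.51 = 656.2 < 14000, so use break Q=14000: TC = 12,500×€66.51 + (12,500/14000.0)×378 + (14000.0/2)×0.33×€66.51 = €985,350.60.
Lowest total cost is €864,425.20 at Q = 1000.0.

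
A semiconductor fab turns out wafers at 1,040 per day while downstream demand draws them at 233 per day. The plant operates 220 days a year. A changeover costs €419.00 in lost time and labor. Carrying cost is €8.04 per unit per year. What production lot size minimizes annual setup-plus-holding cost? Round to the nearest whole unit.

Annual demand D = 233 × 220 = 51,260.
Production build-up factor (1 − d/p) = 1 − 233/1,040 = 0.7760.
Q* = √(2DS / (H(1 − d/p))) = √(2 × 51,260 × 419 / (8.04 × 0.7760)).
= √(42,955,880 / 6.2387) ≈ 2623.996.

Q* ≈ 2,624 wafers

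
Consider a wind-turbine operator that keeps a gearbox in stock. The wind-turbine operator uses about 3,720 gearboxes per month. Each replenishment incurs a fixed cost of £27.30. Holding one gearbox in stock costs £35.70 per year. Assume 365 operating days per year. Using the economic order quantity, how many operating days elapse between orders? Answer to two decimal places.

Annual demand D = 3,720 × 12 = 44,640.
The optimal lot size = √(2DS/H) = √(2 × 44,640 × 27.3 / 35.7) ≈ 261.29.
Cycle time = Q*/D × 365 = 261.29 / 44,640 × 365 ≈ 2.136 days.

T ≈ 2.14 days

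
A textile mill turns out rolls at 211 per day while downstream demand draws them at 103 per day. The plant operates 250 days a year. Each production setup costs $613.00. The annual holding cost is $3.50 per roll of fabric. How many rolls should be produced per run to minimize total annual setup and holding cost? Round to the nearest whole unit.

Q* ≈ 4,198 rolls

Annual demand D = 103 × 250 = 25,750.
Production build-up factor (1 − d/p) = 1 − 103/211 = 0.5118.
Q* = √(2DS / (H(1 − d/p))) = √(2 × 25,750 × 613 / (3.5 × 0.5118)).
= √(31,569,500 / 1.7915) ≈ 4197.872.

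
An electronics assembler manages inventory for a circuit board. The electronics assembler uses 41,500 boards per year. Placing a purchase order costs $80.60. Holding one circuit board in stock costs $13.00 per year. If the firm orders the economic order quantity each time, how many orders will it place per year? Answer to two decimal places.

N ≈ 57.85 orders per year

Q* = √(2DS/H) = √(2 × 41,500 × 80.6 / 13) ≈ 717.36.
Orders per year = D / Q* = 41,500 / 717.36 ≈ 57.851.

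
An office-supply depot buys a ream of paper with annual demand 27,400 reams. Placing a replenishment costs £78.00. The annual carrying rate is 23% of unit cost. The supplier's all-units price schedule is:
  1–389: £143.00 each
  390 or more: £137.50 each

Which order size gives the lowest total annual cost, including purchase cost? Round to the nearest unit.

Q* ≈ 390 reams

Holding cost per unit per year at price C is H = 0.23·C.
Evaluate total cost at each tier's feasible EOQ or, if the EOQ is below the tier, at the tier's minimum quantity.
EOQ at £143.00 = 360.5 (feasible in tier 1): TC = 27,400×£143.00 + (27,400/360.5)×78 + (360.5/2)×0.23×£143.00 = £3,930,056.86.
EOQ at £137.50 = 367.6 < 390, so use break Q=390: TC = 27,400×£137.50 + (27,400/390.0)×78 + (390.0/2)×0.23×£137.50 = £3,779,146.88.
Lowest total cost is £3,779,146.88 at Q = 390.0.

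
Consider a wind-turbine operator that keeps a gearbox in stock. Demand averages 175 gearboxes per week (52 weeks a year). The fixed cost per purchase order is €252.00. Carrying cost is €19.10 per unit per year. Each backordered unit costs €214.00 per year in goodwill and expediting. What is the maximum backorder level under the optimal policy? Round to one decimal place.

Annual demand D = 175 × 52 = 9,100.
With planned backorders, Q* = √(2DS/H) · √((H+B)/B).
√(2DS/H) = √(2 × 9,100 × 252 / 19.1) = 490.026.
√((H+B)/B) = √((19.1+214)/214) = 1.0437.
Q* ≈ 511.427.
S* = Q* · H/(H+B) = 511.427 × 19.1/233.1 ≈ 41.906.

S* ≈ 41.9 gearboxes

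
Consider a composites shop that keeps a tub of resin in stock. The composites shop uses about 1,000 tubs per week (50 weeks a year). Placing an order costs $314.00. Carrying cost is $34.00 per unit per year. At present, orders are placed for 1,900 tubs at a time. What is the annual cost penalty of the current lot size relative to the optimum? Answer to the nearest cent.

Annual demand D = 1,000 × 50 = 50,000.
EOQ = √(2DS/H) = √(2 × 50,000 × 314 / 34) ≈ 961.00.
Cost at Q* = (D/Q*)S + (Q*/2)H = √(2DSH) ≈ $32,674.15.
Cost at Q = 1,900: (50,000/1,900)×314 + (1,900/2)×34 = $8,263.16 + $32,300.00 = $40,563.16.
Excess = $40,563.16 − $32,674.15 = $7,889.01.

Extra cost ≈ $7,889.01 per year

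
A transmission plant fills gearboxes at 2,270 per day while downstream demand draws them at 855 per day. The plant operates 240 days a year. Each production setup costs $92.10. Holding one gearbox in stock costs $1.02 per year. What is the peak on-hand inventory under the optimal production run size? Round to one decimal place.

Annual demand D = 855 × 240 = 205,200.
Production build-up factor (1 − d/p) = 1 − 855/2,270 = 0.6233.
Q* = √(2DS / (H(1 − d/p))) = √(2 × 205,200 × 92.1 / (1.02 × 0.6233)).
= √(37,797,840 / 0.6358) ≈ 7710.244.
Maximum inventory = Q*(1 − d/p) = 7710.244 × 0.6233 ≈ 4806.165.

I_max ≈ 4,806.2 gearboxes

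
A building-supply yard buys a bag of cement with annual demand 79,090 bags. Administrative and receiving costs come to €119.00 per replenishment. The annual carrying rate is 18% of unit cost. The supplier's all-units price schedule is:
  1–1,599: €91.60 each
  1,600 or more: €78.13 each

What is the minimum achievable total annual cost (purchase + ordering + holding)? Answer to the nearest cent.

TC* ≈ €6,196,434.74

Holding cost per unit per year at price C is H = 0.18·C.
Candidates are each tier's EOQ (if it falls in that tier) and each price-break quantity.
EOQ at €91.60 = 1068.5 (feasible in tier 1): TC = 79,090×€91.60 + (79,090/1068.5)×119 + (1068.5/2)×0.18×€91.60 = €7,262,261.05.
EOQ at €78.13 = 1156.9 < 1600, so use break Q=1600: TC = 79,090×€78.13 + (79,090/1600.0)×119 + (1600.0/2)×0.18×€78.13 = €6,196,434.74.
Lowest total cost among the candidates is at Q = 1600.0.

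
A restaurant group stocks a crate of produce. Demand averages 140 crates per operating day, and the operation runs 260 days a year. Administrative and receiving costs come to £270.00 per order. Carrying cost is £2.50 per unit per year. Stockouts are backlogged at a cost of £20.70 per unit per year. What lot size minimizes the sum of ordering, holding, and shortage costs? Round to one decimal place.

Annual demand D = 140 × 260 = 36,400.
With planned backorders, Q* = √(2DS/H) · √((H+B)/B).
√(2DS/H) = √(2 × 36,400 × 270 / 2.5) = 2803.997.
√((H+B)/B) = √((2.5+20.7)/20.7) = 1.0587.
Q* ≈ 2968.495.

Q* ≈ 2,968.5 crates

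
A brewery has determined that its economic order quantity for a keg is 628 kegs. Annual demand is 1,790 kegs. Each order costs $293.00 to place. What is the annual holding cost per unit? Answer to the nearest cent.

H ≈ $2.66

The basic EOQ model gives Q* = √(2DS/H); rearrange for the unknown.
From Q* = √(2DS/H): H = 2DS / Q*² = 2 × 1,790 × 293 / 628² = 2.6597.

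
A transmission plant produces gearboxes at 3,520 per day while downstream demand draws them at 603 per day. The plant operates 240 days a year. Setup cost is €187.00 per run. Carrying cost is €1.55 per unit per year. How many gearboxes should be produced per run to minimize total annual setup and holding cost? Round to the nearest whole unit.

Q* ≈ 6,491 gearboxes

Annual demand D = 603 × 240 = 144,720.
Production build-up factor (1 − d/p) = 1 − 603/3,520 = 0.8287.
Q* = √(2DS / (H(1 − d/p))) = √(2 × 144,720 × 187 / (1.55 × 0.8287)).
= √(54,125,280 / 1.2845) ≈ 6491.385.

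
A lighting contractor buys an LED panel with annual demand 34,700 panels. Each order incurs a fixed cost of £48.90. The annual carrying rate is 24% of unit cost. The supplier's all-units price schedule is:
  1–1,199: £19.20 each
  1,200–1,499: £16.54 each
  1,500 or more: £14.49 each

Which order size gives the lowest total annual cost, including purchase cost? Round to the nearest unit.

Q* ≈ 1,500 panels

Holding cost per unit per year at price C is H = 0.24·C.
Evaluate total cost at each tier's feasible EOQ or, if the EOQ is below the tier, at the tier's minimum quantity.
EOQ at £19.20 = 858.2 (feasible in tier 1): TC = 34,700×£19.20 + (34,700/858.2)×48.9 + (858.2/2)×0.24×£19.20 = £670,194.49.
EOQ at £16.54 = 924.6 < 1200, so use break Q=1200: TC = 34,700×£16.54 + (34,700/1200.0)×48.9 + (1200.0/2)×0.24×£16.54 = £577,733.79.
EOQ at £14.49 = 987.9 < 1500, so use break Q=1500: TC = 34,700×£14.49 + (34,700/1500.0)×48.9 + (1500.0/2)×0.24×£14.49 = £506,542.42.
Lowest total cost is £506,542.42 at Q = 1500.0.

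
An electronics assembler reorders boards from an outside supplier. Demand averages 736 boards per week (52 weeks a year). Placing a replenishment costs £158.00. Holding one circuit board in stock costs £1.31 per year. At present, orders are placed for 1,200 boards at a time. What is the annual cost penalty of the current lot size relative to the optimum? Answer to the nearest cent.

Extra cost ≈ £1,844.81 per year

Annual demand D = 736 × 52 = 38,272.
EOQ = √(2DS/H) = √(2 × 38,272 × 158 / 1.31) ≈ 3038.42.
Cost at Q* = (D/Q*)S + (Q*/2)H = √(2DSH) ≈ £3,980.34.
Cost at Q = 1,200: (38,272/1,200)×158 + (1,200/2)×1.31 = £5,039.15 + £786.00 = £5,825.15.
Excess = £5,825.15 − £3,980.34 = £1,844.81.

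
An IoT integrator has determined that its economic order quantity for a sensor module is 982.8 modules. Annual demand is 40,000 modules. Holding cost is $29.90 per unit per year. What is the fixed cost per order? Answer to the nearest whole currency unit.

S ≈ $361

The basic EOQ model gives Q* = √(2DS/H); rearrange for the unknown.
From Q* = √(2DS/H): S = Q*²H / (2D) = 982.8² × 29.9 / (2 × 40,000) = 361.0036.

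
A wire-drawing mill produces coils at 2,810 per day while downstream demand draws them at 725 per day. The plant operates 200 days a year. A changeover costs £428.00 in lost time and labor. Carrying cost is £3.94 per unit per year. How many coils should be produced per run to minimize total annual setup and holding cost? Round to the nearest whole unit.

Q* ≈ 6,516 coils

Annual demand D = 725 × 200 = 145,000.
Production build-up factor (1 − d/p) = 1 − 725/2,810 = 0.7420.
Q* = √(2DS / (H(1 − d/p))) = √(2 × 145,000 × 428 / (3.94 × 0.7420)).
= √(124,120,000 / 2.9235) ≈ 6515.877.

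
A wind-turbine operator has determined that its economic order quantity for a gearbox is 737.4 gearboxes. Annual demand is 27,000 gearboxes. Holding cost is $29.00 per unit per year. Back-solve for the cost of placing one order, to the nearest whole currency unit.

S ≈ $292

Squaring Q* = √(2DS/H) gives Q*² = 2DS/H.
From Q* = √(2DS/H): S = Q*²H / (2D) = 737.4² × 29 / (2 × 27,000) = 292.0186.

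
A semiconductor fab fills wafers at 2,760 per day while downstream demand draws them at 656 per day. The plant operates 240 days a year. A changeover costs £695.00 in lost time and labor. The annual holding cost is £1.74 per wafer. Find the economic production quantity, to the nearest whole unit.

Annual demand D = 656 × 240 = 157,440.
Production build-up factor (1 − d/p) = 1 − 656/2,760 = 0.7623.
Q* = √(2DS / (H(1 − d/p))) = √(2 × 157,440 × 695 / (1.74 × 0.7623)).
= √(218,841,600 / 1.3264) ≈ 12844.642.

Q* ≈ 12,845 wafers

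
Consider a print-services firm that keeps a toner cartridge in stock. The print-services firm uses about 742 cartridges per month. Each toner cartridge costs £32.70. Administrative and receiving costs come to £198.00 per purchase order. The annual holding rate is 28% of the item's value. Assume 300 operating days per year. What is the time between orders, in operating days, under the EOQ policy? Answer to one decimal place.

T ≈ 20.9 days

Annual demand D = 742 × 12 = 8,904.
Holding cost H = 0.28 × £32.70 = £9.1560 per unit per year.
EOQ = √(2DS/H) = √(2 × 8,904 × 198 / 9.156) ≈ 620.56.
Cycle time = Q*/D × 300 = 620.56 / 8,904 × 300 ≈ 20.909 days.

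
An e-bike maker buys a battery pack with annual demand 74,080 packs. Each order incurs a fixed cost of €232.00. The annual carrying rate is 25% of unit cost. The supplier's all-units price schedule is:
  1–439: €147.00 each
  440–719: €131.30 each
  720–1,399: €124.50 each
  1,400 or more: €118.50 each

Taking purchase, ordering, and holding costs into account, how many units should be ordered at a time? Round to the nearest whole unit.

Q* ≈ 1,400 packs

Holding cost per unit per year at price C is H = 0.25·C.
Evaluate total cost at each tier's feasible EOQ or, if the EOQ is below the tier, at the tier's minimum quantity.
Tier 1 (€147.00): EOQ = 967.1 exceeds tier's upper bound 439, so this tier is dominated.
Tier 2 (€131.30): EOQ = 1023.3 exceeds tier's upper bound 719, so this tier is dominated.
EOQ at €124.50 = 1050.9 (feasible in tier 3): TC = 74,080×€124.50 + (74,080/1050.9)×232 + (1050.9/2)×0.25×€124.50 = €9,255,668.77.
EOQ at €118.50 = 1077.2 < 1400, so use break Q=1400: TC = 74,080×€118.50 + (74,080/1400.0)×232 + (1400.0/2)×0.25×€118.50 = €8,811,493.61.
Lowest total cost is €8,811,493.61 at Q = 1400.0.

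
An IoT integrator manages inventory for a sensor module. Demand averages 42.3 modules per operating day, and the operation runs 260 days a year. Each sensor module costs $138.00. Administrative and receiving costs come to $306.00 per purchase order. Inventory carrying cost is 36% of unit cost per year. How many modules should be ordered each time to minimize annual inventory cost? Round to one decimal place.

Annual demand D = 42.3 × 260 = 10,998.
Holding cost H = 0.36 × $138.00 = $49.6800 per unit per year.
EOQ = √(2DS / H) = √(2 × 10,998 × 306 / 49.68).
= √(6,730,776 / 49.68) = √135,482.6087 ≈ 368.080.

Q* ≈ 368.1 modules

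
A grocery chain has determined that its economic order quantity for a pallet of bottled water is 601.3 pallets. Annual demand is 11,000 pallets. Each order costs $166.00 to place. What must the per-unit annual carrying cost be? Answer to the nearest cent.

H ≈ $10.10

Invert the EOQ relation Q*² = 2DS/H.
From Q* = √(2DS/H): H = 2DS / Q*² = 2 × 11,000 × 166 / 601.3² = 10.1006.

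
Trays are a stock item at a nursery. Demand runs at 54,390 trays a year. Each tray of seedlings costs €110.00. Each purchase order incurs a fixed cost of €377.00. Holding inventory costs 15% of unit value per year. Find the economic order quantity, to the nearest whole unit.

Q* ≈ 1,577 trays

Holding cost H = 0.15 × €110.00 = €16.5000 per unit per year.
EOQ = √(2DS / H) = √(2 × 54,390 × 377 / 16.5).
= √(41,010,060 / 16.5) = √2,485,458.1818 ≈ 1576.534.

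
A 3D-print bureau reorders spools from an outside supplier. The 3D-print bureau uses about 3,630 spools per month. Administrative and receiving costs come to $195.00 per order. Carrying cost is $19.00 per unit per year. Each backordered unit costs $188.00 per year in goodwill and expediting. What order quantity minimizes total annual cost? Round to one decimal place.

Q* ≈ 992.2 spools

Annual demand D = 3,630 × 12 = 43,560.
With planned backorders, Q* = √(2DS/H) · √((H+B)/B).
√(2DS/H) = √(2 × 43,560 × 195 / 19) = 945.583.
√((H+B)/B) = √((19+188)/188) = 1.0493.
Q* ≈ 992.215.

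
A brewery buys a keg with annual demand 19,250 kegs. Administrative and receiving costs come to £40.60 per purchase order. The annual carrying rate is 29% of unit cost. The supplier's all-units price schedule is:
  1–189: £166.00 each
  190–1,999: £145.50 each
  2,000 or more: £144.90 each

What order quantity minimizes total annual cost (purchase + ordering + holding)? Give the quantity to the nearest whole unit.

Q* ≈ 192 kegs

Holding cost per unit per year at price C is H = 0.29·C.
For each price level, check whether its EOQ is feasible; otherwise the best quantity at that price is the breakpoint.
EOQ at £166.00 = 180.2 (feasible in tier 1): TC = 19,250×£166.00 + (19,250/180.2)×40.6 + (180.2/2)×0.29×£166.00 = £3,204,174.54.
EOQ at £145.50 = 192.5 (feasible in tier 2): TC = 19,250×£145.50 + (19,250/192.5)×40.6 + (192.5/2)×0.29×£145.50 = £2,808,996.27.
EOQ at £144.90 = 192.9 < 2000, so use break Q=2000: TC = 19,250×£144.90 + (19,250/2000.0)×40.6 + (2000.0/2)×0.29×£144.90 = £2,831,736.77.
Lowest total cost is £2,808,996.27 at Q = 192.5.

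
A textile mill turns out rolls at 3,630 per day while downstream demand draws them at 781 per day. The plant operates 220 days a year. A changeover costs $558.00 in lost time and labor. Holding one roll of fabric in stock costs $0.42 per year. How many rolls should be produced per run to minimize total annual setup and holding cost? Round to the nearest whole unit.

Annual demand D = 781 × 220 = 171,820.
Production build-up factor (1 − d/p) = 1 − 781/3,630 = 0.7848.
Q* = √(2DS / (H(1 − d/p))) = √(2 × 171,820 × 558 / (0.42 × 0.7848)).
= √(191,751,120 / 0.3296) ≈ 24118.561.

Q* ≈ 24,119 rolls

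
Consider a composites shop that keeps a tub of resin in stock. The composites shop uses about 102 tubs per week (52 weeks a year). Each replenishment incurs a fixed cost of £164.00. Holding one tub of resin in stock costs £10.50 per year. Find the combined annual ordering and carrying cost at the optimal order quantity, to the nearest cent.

TC* ≈ £4,273.99

Annual demand D = 102 × 52 = 5,304.
Q* = √(2DS/H) = √(2 × 5,304 × 164 / 10.5) ≈ 407.05.
At the optimum the two cost components are equal, so total cost = 2·(Q*/2)H = Q*·H.
Minimum total = √(2DSH) = √(2 × 5,304 × 164 × 10.5) ≈ 4273.988.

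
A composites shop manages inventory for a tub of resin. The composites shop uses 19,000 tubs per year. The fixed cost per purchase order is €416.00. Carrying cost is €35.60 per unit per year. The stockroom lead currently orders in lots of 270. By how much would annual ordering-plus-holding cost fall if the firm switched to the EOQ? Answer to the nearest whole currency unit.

EOQ = √(2DS/H) = √(2 × 19,000 × 416 / 35.6) ≈ 666.37.
Cost at Q* = (D/Q*)S + (Q*/2)H = √(2DSH) ≈ €23,722.66.
Cost at Q = 270: (19,000/270)×416 + (270/2)×35.6 = €29,274.07 + €4,806.00 = €34,080.07.
Excess = €34,080.07 − €23,722.66 = €10,357.41.

Extra cost ≈ €10,357 per year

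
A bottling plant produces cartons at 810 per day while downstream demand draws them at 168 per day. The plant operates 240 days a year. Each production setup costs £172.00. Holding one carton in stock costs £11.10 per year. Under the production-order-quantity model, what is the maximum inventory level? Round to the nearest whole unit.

Annual demand D = 168 × 240 = 40,320.
Production build-up factor (1 − d/p) = 1 − 168/810 = 0.7926.
Q* = √(2DS / (H(1 − d/p))) = √(2 × 40,320 × 172 / (11.1 × 0.7926)).
= √(13,870,080 / 8.7978) ≈ 1255.605.
Maximum inventory = Q*(1 − d/p) = 1255.605 × 0.7926 ≈ 995.183.

I_max ≈ 995 cartons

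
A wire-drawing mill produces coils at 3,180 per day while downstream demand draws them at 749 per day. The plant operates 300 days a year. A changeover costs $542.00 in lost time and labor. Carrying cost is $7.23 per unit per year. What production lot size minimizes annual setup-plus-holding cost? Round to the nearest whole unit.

Annual demand D = 749 × 300 = 224,700.
Production build-up factor (1 − d/p) = 1 − 749/3,180 = 0.7645.
Q* = √(2DS / (H(1 − d/p))) = √(2 × 224,700 × 542 / (7.23 × 0.7645)).
= √(243,574,800 / 5.5271) ≈ 6638.472.

Q* ≈ 6,638 coils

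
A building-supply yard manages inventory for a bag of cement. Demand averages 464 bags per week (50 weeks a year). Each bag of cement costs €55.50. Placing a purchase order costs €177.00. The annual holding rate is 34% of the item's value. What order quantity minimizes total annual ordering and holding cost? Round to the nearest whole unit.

Annual demand D = 464 × 50 = 23,200.
Holding cost H = 0.34 × €55.50 = €18.8700 per unit per year.
EOQ = √(2DS / H) = √(2 × 23,200 × 177 / 18.87).
= √(8,212,800 / 18.87) = √435,230.5246 ≈ 659.720.

Q* ≈ 660 bags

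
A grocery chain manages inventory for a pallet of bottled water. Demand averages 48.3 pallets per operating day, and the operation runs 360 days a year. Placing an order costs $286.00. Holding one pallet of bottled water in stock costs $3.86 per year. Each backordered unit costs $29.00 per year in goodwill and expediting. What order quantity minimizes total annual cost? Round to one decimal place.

Q* ≈ 1,708.7 pallets

Annual demand D = 48.3 × 360 = 17,388.
With planned backorders, Q* = √(2DS/H) · √((H+B)/B).
√(2DS/H) = √(2 × 17,388 × 286 / 3.86) = 1605.200.
√((H+B)/B) = √((3.86+29)/29) = 1.0645.
Q* ≈ 1708.693.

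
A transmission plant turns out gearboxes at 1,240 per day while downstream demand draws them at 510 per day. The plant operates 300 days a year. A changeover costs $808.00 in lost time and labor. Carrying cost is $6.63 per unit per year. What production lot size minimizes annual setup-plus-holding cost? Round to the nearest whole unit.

Annual demand D = 510 × 300 = 153,000.
Production build-up factor (1 − d/p) = 1 − 510/1,240 = 0.5887.
Q* = √(2DS / (H(1 − d/p))) = √(2 × 153,000 × 808 / (6.63 × 0.5887)).
= √(247,248,000 / 3.9031) ≈ 7959.010.

Q* ≈ 7,959 gearboxes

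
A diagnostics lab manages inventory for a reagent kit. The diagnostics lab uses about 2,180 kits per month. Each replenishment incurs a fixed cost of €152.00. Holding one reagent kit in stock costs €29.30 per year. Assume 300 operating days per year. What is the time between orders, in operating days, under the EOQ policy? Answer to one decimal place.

Annual demand D = 2,180 × 12 = 26,160.
The optimal lot size = √(2DS/H) = √(2 × 26,160 × 152 / 29.3) ≈ 520.98.
Cycle time = Q*/D × 300 = 520.98 / 26,160 × 300 ≈ 5.975 days.

T ≈ 6.0 days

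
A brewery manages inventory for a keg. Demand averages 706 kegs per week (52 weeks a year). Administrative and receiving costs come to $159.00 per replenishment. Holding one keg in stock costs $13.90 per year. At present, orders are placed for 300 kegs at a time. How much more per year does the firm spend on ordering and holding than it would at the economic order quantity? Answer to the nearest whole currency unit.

Extra cost ≈ $8,804 per year

Annual demand D = 706 × 52 = 36,712.
EOQ = √(2DS/H) = √(2 × 36,712 × 159 / 13.9) ≈ 916.45.
Cost at Q* = (D/Q*)S + (Q*/2)H = √(2DSH) ≈ $12,738.70.
Cost at Q = 300: (36,712/300)×159 + (300/2)×13.9 = $19,457.36 + $2,085.00 = $21,542.36.
Excess = $21,542.36 − $12,738.70 = $8,803.66.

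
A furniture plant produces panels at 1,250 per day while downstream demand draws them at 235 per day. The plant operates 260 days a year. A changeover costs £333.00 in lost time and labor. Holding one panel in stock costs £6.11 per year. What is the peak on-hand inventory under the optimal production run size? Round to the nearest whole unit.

Annual demand D = 235 × 260 = 61,100.
Production build-up factor (1 − d/p) = 1 − 235/1,250 = 0.8120.
Q* = √(2DS / (H(1 − d/p))) = √(2 × 61,100 × 333 / (6.11 × 0.8120)).
= √(40,692,600 / 4.9613) ≈ 2863.908.
Maximum inventory = Q*(1 − d/p) = 2863.908 × 0.8120 ≈ 2325.493.

I_max ≈ 2,325 panels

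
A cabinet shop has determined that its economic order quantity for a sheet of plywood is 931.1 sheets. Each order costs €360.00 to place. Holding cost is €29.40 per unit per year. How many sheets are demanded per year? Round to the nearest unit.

D ≈ 35,400 sheets per year

Invert the EOQ relation Q*² = 2DS/H.
From Q* = √(2DS/H): D = Q*²H / (2S) = 931.1² × 29.4 / (2 × 360) = 35400.344.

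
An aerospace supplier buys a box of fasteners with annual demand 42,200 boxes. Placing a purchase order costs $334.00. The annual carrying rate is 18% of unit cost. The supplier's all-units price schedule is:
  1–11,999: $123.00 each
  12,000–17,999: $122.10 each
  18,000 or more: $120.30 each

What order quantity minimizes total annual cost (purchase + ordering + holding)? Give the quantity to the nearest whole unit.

Holding cost per unit per year at price C is H = 0.18·C.
Evaluate total cost at each tier's feasible EOQ or, if the EOQ is below the tier, at the tier's minimum quantity.
EOQ at $123.00 = 1128.4 (feasible in tier 1): TC = 42,200×$123.00 + (42,200/1128.4)×334 + (1128.4/2)×0.18×$123.00 = $5,215,582.35.
EOQ at $122.10 = 1132.5 < 12000, so use break Q=12000: TC = 42,200×$122.10 + (42,200/12000.0)×334 + (12000.0/2)×0.18×$122.10 = $5,285,662.57.
EOQ at $120.30 = 1141.0 < 18000, so use break Q=18000: TC = 42,200×$120.30 + (42,200/18000.0)×334 + (18000.0/2)×0.18×$120.30 = $5,272,329.04.
Lowest total cost is $5,215,582.35 at Q = 1128.4.

Q* ≈ 1,128 boxes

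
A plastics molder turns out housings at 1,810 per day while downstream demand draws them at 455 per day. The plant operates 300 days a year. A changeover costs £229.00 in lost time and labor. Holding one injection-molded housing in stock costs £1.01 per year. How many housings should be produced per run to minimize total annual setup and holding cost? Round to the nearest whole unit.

Q* ≈ 9,093 housings

Annual demand D = 455 × 300 = 136,500.
Production build-up factor (1 − d/p) = 1 − 455/1,810 = 0.7486.
Q* = √(2DS / (H(1 − d/p))) = √(2 × 136,500 × 229 / (1.01 × 0.7486)).
= √(62,517,000 / 0.7561) ≈ 9093.017.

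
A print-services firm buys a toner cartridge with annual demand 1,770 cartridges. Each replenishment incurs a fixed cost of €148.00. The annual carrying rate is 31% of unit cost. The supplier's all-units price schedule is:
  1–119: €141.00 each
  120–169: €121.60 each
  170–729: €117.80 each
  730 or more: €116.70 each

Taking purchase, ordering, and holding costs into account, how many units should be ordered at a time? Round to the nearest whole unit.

Q* ≈ 170 cartridges

Holding cost per unit per year at price C is H = 0.31·C.
Evaluate total cost at each tier's feasible EOQ or, if the EOQ is below the tier, at the tier's minimum quantity.
EOQ at €141.00 = 109.5 (feasible in tier 1): TC = 1,770×€141.00 + (1,770/109.5)×148 + (109.5/2)×0.31×€141.00 = €254,355.45.
EOQ at €121.60 = 117.9 < 120, so use break Q=120: TC = 1,770×€121.60 + (1,770/120.0)×148 + (120.0/2)×0.31×€121.60 = €219,676.76.
EOQ at €117.80 = 119.8 < 170, so use break Q=170: TC = 1,770×€117.80 + (1,770/170.0)×148 + (170.0/2)×0.31×€117.80 = €213,150.97.
EOQ at €116.70 = 120.3 < 730, so use break Q=730: TC = 1,770×€116.70 + (1,770/730.0)×148 + (730.0/2)×0.31×€116.70 = €220,122.45.
Lowest total cost is €213,150.97 at Q = 170.0.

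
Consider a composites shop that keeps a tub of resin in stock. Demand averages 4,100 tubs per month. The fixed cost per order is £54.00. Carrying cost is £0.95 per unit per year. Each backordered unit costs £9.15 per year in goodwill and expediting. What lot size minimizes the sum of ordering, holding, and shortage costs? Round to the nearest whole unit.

Q* ≈ 2,485 tubs

Annual demand D = 4,100 × 12 = 49,200.
With planned backorders, Q* = √(2DS/H) · √((H+B)/B).
√(2DS/H) = √(2 × 49,200 × 54 / 0.95) = 2365.008.
√((H+B)/B) = √((0.95+9.15)/9.15) = 1.0506.
Q* ≈ 2484.750.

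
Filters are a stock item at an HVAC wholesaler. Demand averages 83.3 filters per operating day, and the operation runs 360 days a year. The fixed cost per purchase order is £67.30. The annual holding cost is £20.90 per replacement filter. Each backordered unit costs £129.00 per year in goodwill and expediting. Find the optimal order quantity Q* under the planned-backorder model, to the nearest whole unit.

Q* ≈ 474 filters

Annual demand D = 83.3 × 360 = 29,988.
With planned backorders, Q* = √(2DS/H) · √((H+B)/B).
√(2DS/H) = √(2 × 29,988 × 67.3 / 20.9) = 439.464.
√((H+B)/B) = √((20.9+129)/129) = 1.0780.
Q* ≈ 473.728.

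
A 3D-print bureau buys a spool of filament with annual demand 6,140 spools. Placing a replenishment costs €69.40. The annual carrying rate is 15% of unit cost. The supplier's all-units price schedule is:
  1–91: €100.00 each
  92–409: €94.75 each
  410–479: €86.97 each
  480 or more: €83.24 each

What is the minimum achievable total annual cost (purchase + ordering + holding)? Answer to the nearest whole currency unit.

TC* ≈ €514,978

Holding cost per unit per year at price C is H = 0.15·C.
Evaluate total cost at each tier's feasible EOQ or, if the EOQ is below the tier, at the tier's minimum quantity.
Tier 1 (€100.00): EOQ = 238.4 exceeds tier's upper bound 91, so this tier is dominated.
EOQ at €94.75 = 244.9 (feasible in tier 2): TC = 6,140×€94.75 + (6,140/244.9)×69.4 + (244.9/2)×0.15×€94.75 = €585,245.28.
EOQ at €86.97 = 255.6 < 410, so use break Q=410: TC = 6,140×€86.97 + (6,140/410.0)×69.4 + (410.0/2)×0.15×€86.97 = €537,709.43.
EOQ at €83.24 = 261.3 < 480, so use break Q=480: TC = 6,140×€83.24 + (6,140/480.0)×69.4 + (480.0/2)×0.15×€83.24 = €514,977.98.
Lowest total cost among the candidates is at Q = 480.0.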